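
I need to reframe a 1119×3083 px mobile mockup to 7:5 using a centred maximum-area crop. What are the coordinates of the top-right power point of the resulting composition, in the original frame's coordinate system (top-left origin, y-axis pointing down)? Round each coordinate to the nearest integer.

x = 746 px, y = 1408 px

1119/3083 < 7/5, so the 7:5 crop keeps the full width 1119 and trims height to 1119 × 5/7 = 799.29 px.
Top offset = (3083 − 799.29)/2 = 1141.86 px; left offset = 0.
Top-right is two-thirds across and one-third down within the crop:
x = 0.00 + 2 × 1119.00/3 ≈ 746; y = 1141.86 + 1 × 799.29/3 ≈ 1408.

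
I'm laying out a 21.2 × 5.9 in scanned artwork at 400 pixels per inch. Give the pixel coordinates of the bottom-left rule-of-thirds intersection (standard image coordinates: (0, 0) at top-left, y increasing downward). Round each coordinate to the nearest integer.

In pixels the canvas is 21.2 × 400 = 8480 wide and 5.9 × 400 = 2360 tall.
The bottom-left point is one-third across and two-thirds down:
x = 1 × 8480/3 ≈ 2827; y = 2 × 2360/3 ≈ 1573.

x = 2827 px, y = 1573 px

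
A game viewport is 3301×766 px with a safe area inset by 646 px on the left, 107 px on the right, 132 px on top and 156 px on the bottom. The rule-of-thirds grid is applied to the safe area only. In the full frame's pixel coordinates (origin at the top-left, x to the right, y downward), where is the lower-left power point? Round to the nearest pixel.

(1495, 451)

Content width = 3301 − 646 − 107 = 2548 px; content height = 766 − 132 − 156 = 478 px.
Lower-left is one-third across and two-thirds down within the safe area.
x = 646 + 1 × 2548/3 = 646 + 849.33 ≈ 1495
y = 132 + 2 × 478/3 = 132 + 318.67 ≈ 451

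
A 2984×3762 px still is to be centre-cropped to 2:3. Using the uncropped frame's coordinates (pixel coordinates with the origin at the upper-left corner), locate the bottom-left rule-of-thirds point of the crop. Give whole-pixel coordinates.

(1074, 2508)

2984/3762 > 2/3, so the 2:3 crop keeps the full height 3762 and trims width to 3762 × 2/3 = 2508.00 px.
Left offset = (2984 − 2508.00)/2 = 238.00 px; top offset = 0.
Bottom-left is one-third across and two-thirds down within the crop:
x = 238.00 + 1 × 2508.00/3 ≈ 1074; y = 0.00 + 2 × 3762.00/3 ≈ 2508.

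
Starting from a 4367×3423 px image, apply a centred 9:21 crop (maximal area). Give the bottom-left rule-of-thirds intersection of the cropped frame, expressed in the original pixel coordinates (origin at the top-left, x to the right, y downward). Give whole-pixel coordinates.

x = 1939 px, y = 2282 px

4367/3423 > 9/21, so the 9:21 crop keeps the full height 3423 and trims width to 3423 × 9/21 = 1467.00 px.
Left offset = (4367 − 1467.00)/2 = 1450.00 px; top offset = 0.
Bottom-left is one-third across and two-thirds down within the crop:
x = 1450.00 + 1 × 1467.00/3 ≈ 1939; y = 0.00 + 2 × 3423.00/3 ≈ 2282.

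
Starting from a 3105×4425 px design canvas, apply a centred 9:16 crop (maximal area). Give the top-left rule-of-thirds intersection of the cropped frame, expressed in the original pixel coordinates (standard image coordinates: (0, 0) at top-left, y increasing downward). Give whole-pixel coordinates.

3105/4425 > 9/16, so the 9:16 crop keeps the full height 4425 and trims width to 4425 × 9/16 = 2489.06 px.
Left offset = (3105 − 2489.06)/2 = 307.97 px; top offset = 0.
Top-left is one-third across and one-third down within the crop:
x = 307.97 + 1 × 2489.06/3 ≈ 1138; y = 0.00 + 1 × 4425.00/3 ≈ 1475.

(1138, 1475)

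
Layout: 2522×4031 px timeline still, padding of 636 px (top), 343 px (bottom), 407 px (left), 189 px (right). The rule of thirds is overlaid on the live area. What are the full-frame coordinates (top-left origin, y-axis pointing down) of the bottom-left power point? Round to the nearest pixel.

(1049, 2671)

Content width = 2522 − 407 − 189 = 1926 px; content height = 4031 − 636 − 343 = 3052 px.
Bottom-left is one-third across and two-thirds down within the live area.
x = 407 + 1 × 1926/3 = 407 + 642.00 ≈ 1049
y = 636 + 2 × 3052/3 = 636 + 2034.67 ≈ 2671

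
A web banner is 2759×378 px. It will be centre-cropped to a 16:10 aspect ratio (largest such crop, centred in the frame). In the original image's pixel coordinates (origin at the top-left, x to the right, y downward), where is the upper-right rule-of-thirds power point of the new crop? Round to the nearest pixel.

x = 1480 px, y = 126 px

2759/378 > 16/10, so the 16:10 crop keeps the full height 378 and trims width to 378 × 16/10 = 604.80 px.
Left offset = (2759 − 604.80)/2 = 1077.10 px; top offset = 0.
Upper-right is two-thirds across and one-third down within the crop:
x = 1077.10 + 2 × 604.80/3 ≈ 1480; y = 0.00 + 1 × 378.00/3 ≈ 126.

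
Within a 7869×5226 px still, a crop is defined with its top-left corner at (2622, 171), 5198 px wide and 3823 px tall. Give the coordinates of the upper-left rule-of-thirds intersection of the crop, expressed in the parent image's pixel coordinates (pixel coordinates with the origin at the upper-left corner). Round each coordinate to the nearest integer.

(4355, 1445)

One third of the crop width 5198 is 1732.67 px.
One third of the crop height 3823 is 1274.33 px.
The upper-left point is one-third across and one-third down within the crop:
x = 2622 + 1 × 1732.67 ≈ 4355; y = 171 + 1 × 1274.33 ≈ 1445.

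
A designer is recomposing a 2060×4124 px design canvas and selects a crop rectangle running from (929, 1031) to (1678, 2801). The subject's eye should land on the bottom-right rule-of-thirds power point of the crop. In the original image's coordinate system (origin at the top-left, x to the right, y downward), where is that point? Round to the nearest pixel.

Crop width = 1678 − 929 = 749 px; one third is 249.67 px.
Crop height = 2801 − 1031 = 1770 px; one third is 590.00 px.
The bottom-right point is two-thirds across and two-thirds down within the crop:
x = 929 + 2 × 249.67 ≈ 1428; y = 1031 + 2 × 590.00 ≈ 2211.

x = 1428 px, y = 2211 px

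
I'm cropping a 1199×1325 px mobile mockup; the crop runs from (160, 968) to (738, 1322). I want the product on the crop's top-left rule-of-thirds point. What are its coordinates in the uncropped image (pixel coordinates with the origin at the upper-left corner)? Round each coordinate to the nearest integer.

Crop width = 738 − 160 = 578 px; one third is 192.67 px.
Crop height = 1322 − 968 = 354 px; one third is 118.00 px.
The top-left point is one-third across and one-third down within the crop:
x = 160 + 1 × 192.67 ≈ 353; y = 968 + 1 × 118.00 ≈ 1086.

x = 353 px, y = 1086 px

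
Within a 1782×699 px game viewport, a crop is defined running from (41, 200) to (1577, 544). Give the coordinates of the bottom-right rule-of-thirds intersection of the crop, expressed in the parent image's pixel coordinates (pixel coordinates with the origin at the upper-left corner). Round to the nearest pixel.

x = 1065 px, y = 429 px

Crop width = 1577 − 41 = 1536 px; one third is 512.00 px.
Crop height = 544 − 200 = 344 px; one third is 114.67 px.
The bottom-right point is two-thirds across and two-thirds down within the crop:
x = 41 + 2 × 512.00 ≈ 1065; y = 200 + 2 × 114.67 ≈ 429.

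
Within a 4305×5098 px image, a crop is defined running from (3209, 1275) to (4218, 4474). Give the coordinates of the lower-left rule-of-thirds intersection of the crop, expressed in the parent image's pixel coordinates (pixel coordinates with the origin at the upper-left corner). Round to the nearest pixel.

x = 3545 px, y = 3408 px

Crop width = 4218 − 3209 = 1009 px; one third is 336.33 px.
Crop height = 4474 − 1275 = 3199 px; one third is 1066.33 px.
The lower-left point is one-third across and two-thirds down within the crop:
x = 3209 + 1 × 336.33 ≈ 3545; y = 1275 + 2 × 1066.33 ≈ 3408.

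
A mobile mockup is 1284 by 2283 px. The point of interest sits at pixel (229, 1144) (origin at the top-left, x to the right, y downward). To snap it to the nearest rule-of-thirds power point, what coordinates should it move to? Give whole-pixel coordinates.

x = 428 px, y = 1522 px

Third lines: x ∈ {428, 856}, y ∈ {761, 1522}.
229 is closer to x = 428; 1144 is closer to y = 1522.
So the nearest intersection is the lower-left power point.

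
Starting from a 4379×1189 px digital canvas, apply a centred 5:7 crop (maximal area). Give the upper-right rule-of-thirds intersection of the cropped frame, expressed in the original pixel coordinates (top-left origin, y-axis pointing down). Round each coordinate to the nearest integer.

x = 2331 px, y = 396 px

4379/1189 > 5/7, so the 5:7 crop keeps the full height 1189 and trims width to 1189 × 5/7 = 849.29 px.
Left offset = (4379 − 849.29)/2 = 1764.86 px; top offset = 0.
Upper-right is two-thirds across and one-third down within the crop:
x = 1764.86 + 2 × 849.29/3 ≈ 2331; y = 0.00 + 1 × 1189.00/3 ≈ 396.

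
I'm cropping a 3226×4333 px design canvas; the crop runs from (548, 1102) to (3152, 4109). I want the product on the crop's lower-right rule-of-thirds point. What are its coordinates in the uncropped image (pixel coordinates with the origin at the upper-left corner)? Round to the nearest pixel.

Crop width = 3152 − 548 = 2604 px; one third is 868.00 px.
Crop height = 4109 − 1102 = 3007 px; one third is 1002.33 px.
The lower-right point is two-thirds across and two-thirds down within the crop:
x = 548 + 2 × 868.00 ≈ 2284; y = 1102 + 2 × 1002.33 ≈ 3107.

(2284, 3107)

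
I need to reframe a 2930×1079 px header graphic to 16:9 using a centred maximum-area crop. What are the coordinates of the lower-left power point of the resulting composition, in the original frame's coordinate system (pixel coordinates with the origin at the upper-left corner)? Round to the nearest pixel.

2930/1079 > 16/9, so the 16:9 crop keeps the full height 1079 and trims width to 1079 × 16/9 = 1918.22 px.
Left offset = (2930 − 1918.22)/2 = 505.89 px; top offset = 0.
Lower-left is one-third across and two-thirds down within the crop:
x = 505.89 + 1 × 1918.22/3 ≈ 1145; y = 0.00 + 2 × 1079.00/3 ≈ 719.

x = 1145 px, y = 719 px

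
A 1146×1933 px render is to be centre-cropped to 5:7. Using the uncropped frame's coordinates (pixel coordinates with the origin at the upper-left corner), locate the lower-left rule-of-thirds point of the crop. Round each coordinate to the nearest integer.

1146/1933 < 5/7, so the 5:7 crop keeps the full width 1146 and trims height to 1146 × 7/5 = 1604.40 px.
Top offset = (1933 − 1604.40)/2 = 164.30 px; left offset = 0.
Lower-left is one-third across and two-thirds down within the crop:
x = 0.00 + 1 × 1146.00/3 ≈ 382; y = 164.30 + 2 × 1604.40/3 ≈ 1234.

x = 382 px, y = 1234 px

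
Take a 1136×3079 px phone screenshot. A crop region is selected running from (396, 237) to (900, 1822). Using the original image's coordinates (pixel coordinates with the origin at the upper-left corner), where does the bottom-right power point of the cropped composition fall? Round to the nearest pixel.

Crop width = 900 − 396 = 504 px; one third is 168.00 px.
Crop height = 1822 − 237 = 1585 px; one third is 528.33 px.
The bottom-right point is two-thirds across and two-thirds down within the crop:
x = 396 + 2 × 168.00 ≈ 732; y = 237 + 2 × 528.33 ≈ 1294.

x = 732 px, y = 1294 px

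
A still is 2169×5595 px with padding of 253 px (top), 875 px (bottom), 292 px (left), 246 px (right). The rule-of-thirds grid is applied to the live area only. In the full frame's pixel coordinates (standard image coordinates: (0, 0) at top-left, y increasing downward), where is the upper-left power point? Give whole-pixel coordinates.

Content width = 2169 − 292 − 246 = 1631 px; content height = 5595 − 253 − 875 = 4467 px.
Upper-left is one-third across and one-third down within the live area.
x = 292 + 1 × 1631/3 = 292 + 543.67 ≈ 836
y = 253 + 1 × 4467/3 = 253 + 1489.00 ≈ 1742

x = 836 px, y = 1742 px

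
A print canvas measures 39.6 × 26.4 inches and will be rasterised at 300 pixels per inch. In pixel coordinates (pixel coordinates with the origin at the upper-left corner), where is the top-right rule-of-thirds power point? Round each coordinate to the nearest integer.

In pixels the canvas is 39.6 × 300 = 11880 wide and 26.4 × 300 = 7920 tall.
The top-right point is two-thirds across and one-third down:
x = 2 × 11880/3 ≈ 7920; y = 1 × 7920/3 ≈ 2640.

x = 7920 px, y = 2640 px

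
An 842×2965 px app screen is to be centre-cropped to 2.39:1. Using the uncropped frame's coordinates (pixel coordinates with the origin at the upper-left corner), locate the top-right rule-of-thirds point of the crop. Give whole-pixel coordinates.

842/2965 < 2.39/1, so the 2.39:1 crop keeps the full width 842 and trims height to 842 × 1/2.39 = 352.30 px.
Top offset = (2965 − 352.30)/2 = 1306.35 px; left offset = 0.
Top-right is two-thirds across and one-third down within the crop:
x = 0.00 + 2 × 842.00/3 ≈ 561; y = 1306.35 + 1 × 352.30/3 ≈ 1424.

x = 561 px, y = 1424 px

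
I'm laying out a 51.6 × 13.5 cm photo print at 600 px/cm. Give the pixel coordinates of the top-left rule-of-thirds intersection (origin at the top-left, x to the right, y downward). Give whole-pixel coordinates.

In pixels the canvas is 51.6 × 600 = 30960 wide and 13.5 × 600 = 8100 tall.
The top-left point is one-third across and one-third down:
x = 1 × 30960/3 ≈ 10320; y = 1 × 8100/3 ≈ 2700.

x = 10320 px, y = 2700 px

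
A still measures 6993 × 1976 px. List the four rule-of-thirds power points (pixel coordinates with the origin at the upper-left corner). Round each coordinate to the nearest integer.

(2331, 659), (4662, 659), (2331, 1317), (4662, 1317)

One third of 6993 is 2331; one third of 1976 is 658.67.
Vertical third lines at x = 2331 and x = 4662; horizontal third lines at y = 659 and y = 1317.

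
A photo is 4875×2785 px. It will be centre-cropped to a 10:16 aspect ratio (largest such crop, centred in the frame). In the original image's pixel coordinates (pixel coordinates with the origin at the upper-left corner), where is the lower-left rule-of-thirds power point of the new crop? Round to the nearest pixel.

4875/2785 > 10/16, so the 10:16 crop keeps the full height 2785 and trims width to 2785 × 10/16 = 1740.62 px.
Left offset = (4875 − 1740.62)/2 = 1567.19 px; top offset = 0.
Lower-left is one-third across and two-thirds down within the crop:
x = 1567.19 + 1 × 1740.62/3 ≈ 2147; y = 0.00 + 2 × 2785.00/3 ≈ 1857.

(2147, 1857)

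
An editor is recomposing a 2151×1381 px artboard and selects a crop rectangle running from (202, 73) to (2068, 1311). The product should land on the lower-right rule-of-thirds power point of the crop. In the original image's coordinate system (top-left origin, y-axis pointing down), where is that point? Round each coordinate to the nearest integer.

x = 1446 px, y = 898 px

Crop width = 2068 − 202 = 1866 px; one third is 622.00 px.
Crop height = 1311 − 73 = 1238 px; one third is 412.67 px.
The lower-right point is two-thirds across and two-thirds down within the crop:
x = 202 + 2 × 622.00 ≈ 1446; y = 73 + 2 × 412.67 ≈ 898.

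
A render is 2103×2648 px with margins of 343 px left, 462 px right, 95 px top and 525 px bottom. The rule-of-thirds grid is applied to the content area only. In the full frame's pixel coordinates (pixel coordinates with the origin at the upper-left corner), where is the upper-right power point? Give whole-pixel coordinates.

Content width = 2103 − 343 − 462 = 1298 px; content height = 2648 − 95 − 525 = 2028 px.
Upper-right is two-thirds across and one-third down within the content area.
x = 343 + 2 × 1298/3 = 343 + 865.33 ≈ 1208
y = 95 + 1 × 2028/3 = 95 + 676.00 ≈ 771

x = 1208 px, y = 771 px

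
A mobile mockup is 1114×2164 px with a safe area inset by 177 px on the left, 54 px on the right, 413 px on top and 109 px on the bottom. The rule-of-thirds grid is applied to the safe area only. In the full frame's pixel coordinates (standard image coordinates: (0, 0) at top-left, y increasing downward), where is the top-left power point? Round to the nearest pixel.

x = 471 px, y = 960 px

Content width = 1114 − 177 − 54 = 883 px; content height = 2164 − 413 − 109 = 1642 px.
Top-left is one-third across and one-third down within the safe area.
x = 177 + 1 × 883/3 = 177 + 294.33 ≈ 471
y = 413 + 1 × 1642/3 = 413 + 547.33 ≈ 960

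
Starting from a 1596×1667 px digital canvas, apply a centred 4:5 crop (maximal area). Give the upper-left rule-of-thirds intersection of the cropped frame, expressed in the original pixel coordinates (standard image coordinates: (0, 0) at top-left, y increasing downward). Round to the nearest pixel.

1596/1667 > 4/5, so the 4:5 crop keeps the full height 1667 and trims width to 1667 × 4/5 = 1333.60 px.
Left offset = (1596 − 1333.60)/2 = 131.20 px; top offset = 0.
Upper-left is one-third across and one-third down within the crop:
x = 131.20 + 1 × 1333.60/3 ≈ 576; y = 0.00 + 1 × 1667.00/3 ≈ 556.

x = 576 px, y = 556 px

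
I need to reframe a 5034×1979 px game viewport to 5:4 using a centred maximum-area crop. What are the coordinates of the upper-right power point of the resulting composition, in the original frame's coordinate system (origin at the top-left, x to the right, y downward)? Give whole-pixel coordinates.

(2929, 660)

5034/1979 > 5/4, so the 5:4 crop keeps the full height 1979 and trims width to 1979 × 5/4 = 2473.75 px.
Left offset = (5034 − 2473.75)/2 = 1280.12 px; top offset = 0.
Upper-right is two-thirds across and one-third down within the crop:
x = 1280.12 + 2 × 2473.75/3 ≈ 2929; y = 0.00 + 1 × 1979.00/3 ≈ 660.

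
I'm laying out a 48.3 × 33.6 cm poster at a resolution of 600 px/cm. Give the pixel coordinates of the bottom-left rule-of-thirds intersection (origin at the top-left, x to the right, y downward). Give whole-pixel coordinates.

(9660, 13440)

In pixels the canvas is 48.3 × 600 = 28980 wide and 33.6 × 600 = 20160 tall.
The bottom-left point is one-third across and two-thirds down:
x = 1 × 28980/3 ≈ 9660; y = 2 × 20160/3 ≈ 13440.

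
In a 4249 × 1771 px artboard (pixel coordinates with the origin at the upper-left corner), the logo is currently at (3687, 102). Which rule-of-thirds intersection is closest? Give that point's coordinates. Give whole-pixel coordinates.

Third lines: x ∈ {1416, 2833}, y ∈ {590, 1181}.
3687 is closer to x = 2833; 102 is closer to y = 590.
So the nearest intersection is the upper-right power point.

x = 2833 px, y = 590 px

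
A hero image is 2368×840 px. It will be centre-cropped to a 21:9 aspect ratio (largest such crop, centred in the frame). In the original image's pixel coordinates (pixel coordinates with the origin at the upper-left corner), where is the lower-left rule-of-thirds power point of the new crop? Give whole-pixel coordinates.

(857, 560)

2368/840 > 21/9, so the 21:9 crop keeps the full height 840 and trims width to 840 × 21/9 = 1960.00 px.
Left offset = (2368 − 1960.00)/2 = 204.00 px; top offset = 0.
Lower-left is one-third across and two-thirds down within the crop:
x = 204.00 + 1 × 1960.00/3 ≈ 857; y = 0.00 + 2 × 840.00/3 ≈ 560.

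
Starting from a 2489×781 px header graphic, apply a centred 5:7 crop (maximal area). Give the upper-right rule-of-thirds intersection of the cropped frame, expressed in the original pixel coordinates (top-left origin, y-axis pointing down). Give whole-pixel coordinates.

2489/781 > 5/7, so the 5:7 crop keeps the full height 781 and trims width to 781 × 5/7 = 557.86 px.
Left offset = (2489 − 557.86)/2 = 965.57 px; top offset = 0.
Upper-right is two-thirds across and one-third down within the crop:
x = 965.57 + 2 × 557.86/3 ≈ 1337; y = 0.00 + 1 × 781.00/3 ≈ 260.

(1337, 260)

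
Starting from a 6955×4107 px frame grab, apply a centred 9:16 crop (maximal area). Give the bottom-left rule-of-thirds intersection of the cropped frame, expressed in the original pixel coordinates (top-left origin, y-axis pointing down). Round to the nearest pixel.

6955/4107 > 9/16, so the 9:16 crop keeps the full height 4107 and trims width to 4107 × 9/16 = 2310.19 px.
Left offset = (6955 − 2310.19)/2 = 2322.41 px; top offset = 0.
Bottom-left is one-third across and two-thirds down within the crop:
x = 2322.41 + 1 × 2310.19/3 ≈ 3092; y = 0.00 + 2 × 4107.00/3 ≈ 2738.

x = 3092 px, y = 2738 px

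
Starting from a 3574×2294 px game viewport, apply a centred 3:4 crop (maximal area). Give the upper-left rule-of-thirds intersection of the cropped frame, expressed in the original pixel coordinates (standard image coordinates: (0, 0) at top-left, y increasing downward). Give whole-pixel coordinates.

3574/2294 > 3/4, so the 3:4 crop keeps the full height 2294 and trims width to 2294 × 3/4 = 1720.50 px.
Left offset = (3574 − 1720.50)/2 = 926.75 px; top offset = 0.
Upper-left is one-third across and one-third down within the crop:
x = 926.75 + 1 × 1720.50/3 ≈ 1500; y = 0.00 + 1 × 2294.00/3 ≈ 765.

(1500, 765)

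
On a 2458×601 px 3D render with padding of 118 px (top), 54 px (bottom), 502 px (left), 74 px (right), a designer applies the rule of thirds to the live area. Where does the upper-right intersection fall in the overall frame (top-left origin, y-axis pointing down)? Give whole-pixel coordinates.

(1757, 261)

Content width = 2458 − 502 − 74 = 1882 px; content height = 601 − 118 − 54 = 429 px.
Upper-right is two-thirds across and one-third down within the live area.
x = 502 + 2 × 1882/3 = 502 + 1254.67 ≈ 1757
y = 118 + 1 × 429/3 = 118 + 143.00 ≈ 261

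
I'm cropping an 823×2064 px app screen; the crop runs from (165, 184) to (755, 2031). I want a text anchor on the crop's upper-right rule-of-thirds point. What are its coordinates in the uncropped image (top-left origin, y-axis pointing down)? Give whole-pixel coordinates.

Crop width = 755 − 165 = 590 px; one third is 196.67 px.
Crop height = 2031 − 184 = 1847 px; one third is 615.67 px.
The upper-right point is two-thirds across and one-third down within the crop:
x = 165 + 2 × 196.67 ≈ 558; y = 184 + 1 × 615.67 ≈ 800.

x = 558 px, y = 800 px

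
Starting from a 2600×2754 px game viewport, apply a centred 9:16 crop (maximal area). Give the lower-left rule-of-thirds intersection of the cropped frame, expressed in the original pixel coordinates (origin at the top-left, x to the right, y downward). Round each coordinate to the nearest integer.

2600/2754 > 9/16, so the 9:16 crop keeps the full height 2754 and trims width to 2754 × 9/16 = 1549.12 px.
Left offset = (2600 − 1549.12)/2 = 525.44 px; top offset = 0.
Lower-left is one-third across and two-thirds down within the crop:
x = 525.44 + 1 × 1549.12/3 ≈ 1042; y = 0.00 + 2 × 2754.00/3 ≈ 1836.

x = 1042 px, y = 1836 px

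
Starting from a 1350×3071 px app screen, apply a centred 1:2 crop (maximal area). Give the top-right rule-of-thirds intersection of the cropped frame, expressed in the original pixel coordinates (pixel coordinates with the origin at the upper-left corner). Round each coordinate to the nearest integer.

(900, 1086)

1350/3071 < 1/2, so the 1:2 crop keeps the full width 1350 and trims height to 1350 × 2/1 = 2700.00 px.
Top offset = (3071 − 2700.00)/2 = 185.50 px; left offset = 0.
Top-right is two-thirds across and one-third down within the crop:
x = 0.00 + 2 × 1350.00/3 ≈ 900; y = 185.50 + 1 × 2700.00/3 ≈ 1086.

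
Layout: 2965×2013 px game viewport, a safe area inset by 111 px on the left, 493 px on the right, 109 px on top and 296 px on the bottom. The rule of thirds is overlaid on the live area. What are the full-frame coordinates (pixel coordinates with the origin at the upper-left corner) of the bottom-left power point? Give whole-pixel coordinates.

(898, 1181)

Content width = 2965 − 111 − 493 = 2361 px; content height = 2013 − 109 − 296 = 1608 px.
Bottom-left is one-third across and two-thirds down within the live area.
x = 111 + 1 × 2361/3 = 111 + 787.00 ≈ 898
y = 109 + 2 × 1608/3 = 109 + 1072.00 ≈ 1181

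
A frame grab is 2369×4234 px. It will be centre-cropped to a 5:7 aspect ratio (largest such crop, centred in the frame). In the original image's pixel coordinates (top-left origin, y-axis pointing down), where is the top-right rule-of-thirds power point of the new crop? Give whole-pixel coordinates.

2369/4234 < 5/7, so the 5:7 crop keeps the full width 2369 and trims height to 2369 × 7/5 = 3316.60 px.
Top offset = (4234 − 3316.60)/2 = 458.70 px; left offset = 0.
Top-right is two-thirds across and one-third down within the crop:
x = 0.00 + 2 × 2369.00/3 ≈ 1579; y = 458.70 + 1 × 3316.60/3 ≈ 1564.

(1579, 1564)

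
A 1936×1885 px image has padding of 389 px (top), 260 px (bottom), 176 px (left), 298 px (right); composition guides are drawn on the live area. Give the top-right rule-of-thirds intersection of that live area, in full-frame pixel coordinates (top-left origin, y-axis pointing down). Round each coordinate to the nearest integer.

Content width = 1936 − 176 − 298 = 1462 px; content height = 1885 − 389 − 260 = 1236 px.
Top-right is two-thirds across and one-third down within the live area.
x = 176 + 2 × 1462/3 = 176 + 974.67 ≈ 1151
y = 389 + 1 × 1236/3 = 389 + 412.00 ≈ 801

(1151, 801)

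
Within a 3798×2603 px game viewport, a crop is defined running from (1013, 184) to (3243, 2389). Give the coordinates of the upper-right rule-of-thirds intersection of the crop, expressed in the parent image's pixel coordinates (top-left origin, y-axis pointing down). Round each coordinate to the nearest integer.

x = 2500 px, y = 919 px

Crop width = 3243 − 1013 = 2230 px; one third is 743.33 px.
Crop height = 2389 − 184 = 2205 px; one third is 735.00 px.
The upper-right point is two-thirds across and one-third down within the crop:
x = 1013 + 2 × 743.33 ≈ 2500; y = 184 + 1 × 735.00 ≈ 919.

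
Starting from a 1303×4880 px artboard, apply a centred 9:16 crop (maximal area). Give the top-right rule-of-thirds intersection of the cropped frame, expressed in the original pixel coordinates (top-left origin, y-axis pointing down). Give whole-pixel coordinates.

x = 869 px, y = 2054 px

1303/4880 < 9/16, so the 9:16 crop keeps the full width 1303 and trims height to 1303 × 16/9 = 2316.44 px.
Top offset = (4880 − 2316.44)/2 = 1281.78 px; left offset = 0.
Top-right is two-thirds across and one-third down within the crop:
x = 0.00 + 2 × 1303.00/3 ≈ 869; y = 1281.78 + 1 × 2316.44/3 ≈ 2054.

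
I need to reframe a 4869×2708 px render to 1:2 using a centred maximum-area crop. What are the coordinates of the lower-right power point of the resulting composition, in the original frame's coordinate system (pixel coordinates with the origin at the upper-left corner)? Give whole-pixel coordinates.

4869/2708 > 1/2, so the 1:2 crop keeps the full height 2708 and trims width to 2708 × 1/2 = 1354.00 px.
Left offset = (4869 − 1354.00)/2 = 1757.50 px; top offset = 0.
Lower-right is two-thirds across and two-thirds down within the crop:
x = 1757.50 + 2 × 1354.00/3 ≈ 2660; y = 0.00 + 2 × 2708.00/3 ≈ 1805.

x = 2660 px, y = 1805 px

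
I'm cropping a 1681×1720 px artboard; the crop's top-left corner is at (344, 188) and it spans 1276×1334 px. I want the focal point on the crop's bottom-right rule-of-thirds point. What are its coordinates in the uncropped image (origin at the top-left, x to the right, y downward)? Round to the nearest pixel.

(1195, 1077)

One third of the crop width 1276 is 425.33 px.
One third of the crop height 1334 is 444.67 px.
The bottom-right point is two-thirds across and two-thirds down within the crop:
x = 344 + 2 × 425.33 ≈ 1195; y = 188 + 2 × 444.67 ≈ 1077.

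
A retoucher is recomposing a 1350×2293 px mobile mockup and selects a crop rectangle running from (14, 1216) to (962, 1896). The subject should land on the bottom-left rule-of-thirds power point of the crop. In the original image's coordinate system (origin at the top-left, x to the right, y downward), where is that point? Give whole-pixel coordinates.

Crop width = 962 − 14 = 948 px; one third is 316.00 px.
Crop height = 1896 − 1216 = 680 px; one third is 226.67 px.
The bottom-left point is one-third across and two-thirds down within the crop:
x = 14 + 1 × 316.00 ≈ 330; y = 1216 + 2 × 226.67 ≈ 1669.

(330, 1669)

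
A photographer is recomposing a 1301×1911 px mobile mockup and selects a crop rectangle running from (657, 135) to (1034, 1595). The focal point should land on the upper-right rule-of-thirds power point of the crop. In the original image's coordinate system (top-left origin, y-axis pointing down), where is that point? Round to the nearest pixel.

Crop width = 1034 − 657 = 377 px; one third is 125.67 px.
Crop height = 1595 − 135 = 1460 px; one third is 486.67 px.
The upper-right point is two-thirds across and one-third down within the crop:
x = 657 + 2 × 125.67 ≈ 908; y = 135 + 1 × 486.67 ≈ 622.

x = 908 px, y = 622 px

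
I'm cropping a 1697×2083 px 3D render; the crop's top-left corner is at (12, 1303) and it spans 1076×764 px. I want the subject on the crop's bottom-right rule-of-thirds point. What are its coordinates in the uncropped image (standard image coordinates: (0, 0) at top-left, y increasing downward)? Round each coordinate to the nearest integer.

(729, 1812)

One third of the crop width 1076 is 358.67 px.
One third of the crop height 764 is 254.67 px.
The bottom-right point is two-thirds across and two-thirds down within the crop:
x = 12 + 2 × 358.67 ≈ 729; y = 1303 + 2 × 254.67 ≈ 1812.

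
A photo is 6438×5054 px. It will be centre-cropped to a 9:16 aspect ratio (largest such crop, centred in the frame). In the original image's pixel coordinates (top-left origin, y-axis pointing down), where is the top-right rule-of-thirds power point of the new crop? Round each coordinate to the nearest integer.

(3693, 1685)

6438/5054 > 9/16, so the 9:16 crop keeps the full height 5054 and trims width to 5054 × 9/16 = 2842.88 px.
Left offset = (6438 − 2842.88)/2 = 1797.56 px; top offset = 0.
Top-right is two-thirds across and one-third down within the crop:
x = 1797.56 + 2 × 2842.88/3 ≈ 3693; y = 0.00 + 1 × 5054.00/3 ≈ 1685.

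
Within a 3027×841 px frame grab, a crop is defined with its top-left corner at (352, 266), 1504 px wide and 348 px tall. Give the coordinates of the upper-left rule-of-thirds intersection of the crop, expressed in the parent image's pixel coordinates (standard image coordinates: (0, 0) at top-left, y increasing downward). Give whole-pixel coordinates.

(853, 382)

One third of the crop width 1504 is 501.33 px.
One third of the crop height 348 is 116.00 px.
The upper-left point is one-third across and one-third down within the crop:
x = 352 + 1 × 501.33 ≈ 853; y = 266 + 1 × 116.00 ≈ 382.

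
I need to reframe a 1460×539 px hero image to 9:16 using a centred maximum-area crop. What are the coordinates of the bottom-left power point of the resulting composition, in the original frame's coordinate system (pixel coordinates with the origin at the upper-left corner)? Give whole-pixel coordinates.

(679, 359)

1460/539 > 9/16, so the 9:16 crop keeps the full height 539 and trims width to 539 × 9/16 = 303.19 px.
Left offset = (1460 − 303.19)/2 = 578.41 px; top offset = 0.
Bottom-left is one-third across and two-thirds down within the crop:
x = 578.41 + 1 × 303.19/3 ≈ 679; y = 0.00 + 2 × 539.00/3 ≈ 359.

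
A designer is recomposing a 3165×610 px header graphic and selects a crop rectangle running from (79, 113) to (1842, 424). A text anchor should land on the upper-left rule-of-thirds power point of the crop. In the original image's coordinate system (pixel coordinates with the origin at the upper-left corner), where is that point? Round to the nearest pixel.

Crop width = 1842 − 79 = 1763 px; one third is 587.67 px.
Crop height = 424 − 113 = 311 px; one third is 103.67 px.
The upper-left point is one-third across and one-third down within the crop:
x = 79 + 1 × 587.67 ≈ 667; y = 113 + 1 × 103.67 ≈ 217.

(667, 217)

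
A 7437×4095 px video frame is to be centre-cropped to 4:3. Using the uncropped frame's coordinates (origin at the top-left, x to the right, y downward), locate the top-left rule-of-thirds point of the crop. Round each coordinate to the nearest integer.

(2809, 1365)

7437/4095 > 4/3, so the 4:3 crop keeps the full height 4095 and trims width to 4095 × 4/3 = 5460.00 px.
Left offset = (7437 − 5460.00)/2 = 988.50 px; top offset = 0.
Top-left is one-third across and one-third down within the crop:
x = 988.50 + 1 × 5460.00/3 ≈ 2809; y = 0.00 + 1 × 4095.00/3 ≈ 1365.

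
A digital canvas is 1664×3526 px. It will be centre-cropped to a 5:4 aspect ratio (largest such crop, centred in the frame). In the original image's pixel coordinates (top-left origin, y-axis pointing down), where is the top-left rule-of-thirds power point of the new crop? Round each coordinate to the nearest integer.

(555, 1541)

1664/3526 < 5/4, so the 5:4 crop keeps the full width 1664 and trims height to 1664 × 4/5 = 1331.20 px.
Top offset = (3526 − 1331.20)/2 = 1097.40 px; left offset = 0.
Top-left is one-third across and one-third down within the crop:
x = 0.00 + 1 × 1664.00/3 ≈ 555; y = 1097.40 + 1 × 1331.20/3 ≈ 1541.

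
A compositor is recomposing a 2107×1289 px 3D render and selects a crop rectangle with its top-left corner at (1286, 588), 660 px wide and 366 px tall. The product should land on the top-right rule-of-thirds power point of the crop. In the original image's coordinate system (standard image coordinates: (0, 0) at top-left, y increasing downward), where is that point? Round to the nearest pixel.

One third of the crop width 660 is 220.00 px.
One third of the crop height 366 is 122.00 px.
The top-right point is two-thirds across and one-third down within the crop:
x = 1286 + 2 × 220.00 ≈ 1726; y = 588 + 1 × 122.00 ≈ 710.

x = 1726 px, y = 710 px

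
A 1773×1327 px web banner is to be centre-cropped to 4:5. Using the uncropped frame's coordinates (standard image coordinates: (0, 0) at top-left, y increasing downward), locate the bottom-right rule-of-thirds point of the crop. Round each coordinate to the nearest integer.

x = 1063 px, y = 885 px

1773/1327 > 4/5, so the 4:5 crop keeps the full height 1327 and trims width to 1327 × 4/5 = 1061.60 px.
Left offset = (1773 − 1061.60)/2 = 355.70 px; top offset = 0.
Bottom-right is two-thirds across and two-thirds down within the crop:
x = 355.70 + 2 × 1061.60/3 ≈ 1063; y = 0.00 + 2 × 1327.00/3 ≈ 885.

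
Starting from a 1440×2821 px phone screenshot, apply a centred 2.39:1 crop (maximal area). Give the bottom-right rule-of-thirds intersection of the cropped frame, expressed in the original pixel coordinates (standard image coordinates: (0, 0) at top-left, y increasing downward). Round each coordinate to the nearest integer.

1440/2821 < 2.39/1, so the 2.39:1 crop keeps the full width 1440 and trims height to 1440 × 1/2.39 = 602.51 px.
Top offset = (2821 − 602.51)/2 = 1109.24 px; left offset = 0.
Bottom-right is two-thirds across and two-thirds down within the crop:
x = 0.00 + 2 × 1440.00/3 ≈ 960; y = 1109.24 + 2 × 602.51/3 ≈ 1511.

(960, 1511)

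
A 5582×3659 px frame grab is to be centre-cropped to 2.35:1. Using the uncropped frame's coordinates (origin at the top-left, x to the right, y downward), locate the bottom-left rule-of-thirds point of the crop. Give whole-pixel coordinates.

5582/3659 < 2.35/1, so the 2.35:1 crop keeps the full width 5582 and trims height to 5582 × 1/2.35 = 2375.32 px.
Top offset = (3659 − 2375.32)/2 = 641.84 px; left offset = 0.
Bottom-left is one-third across and two-thirds down within the crop:
x = 0.00 + 1 × 5582.00/3 ≈ 1861; y = 641.84 + 2 × 2375.32/3 ≈ 2225.

(1861, 2225)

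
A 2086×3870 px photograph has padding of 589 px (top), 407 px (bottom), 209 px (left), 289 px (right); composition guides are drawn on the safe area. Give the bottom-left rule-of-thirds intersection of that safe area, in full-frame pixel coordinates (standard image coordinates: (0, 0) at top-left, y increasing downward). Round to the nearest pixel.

x = 738 px, y = 2505 px

Content width = 2086 − 209 − 289 = 1588 px; content height = 3870 − 589 − 407 = 2874 px.
Bottom-left is one-third across and two-thirds down within the safe area.
x = 209 + 1 × 1588/3 = 209 + 529.33 ≈ 738
y = 589 + 2 × 2874/3 = 589 + 1916.00 ≈ 2505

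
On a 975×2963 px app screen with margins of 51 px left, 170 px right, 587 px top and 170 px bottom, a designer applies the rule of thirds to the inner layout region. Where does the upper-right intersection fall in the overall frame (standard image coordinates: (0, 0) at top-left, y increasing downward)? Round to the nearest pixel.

Content width = 975 − 51 − 170 = 754 px; content height = 2963 − 587 − 170 = 2206 px.
Upper-right is two-thirds across and one-third down within the inner layout region.
x = 51 + 2 × 754/3 = 51 + 502.67 ≈ 554
y = 587 + 1 × 2206/3 = 587 + 735.33 ≈ 1322

(554, 1322)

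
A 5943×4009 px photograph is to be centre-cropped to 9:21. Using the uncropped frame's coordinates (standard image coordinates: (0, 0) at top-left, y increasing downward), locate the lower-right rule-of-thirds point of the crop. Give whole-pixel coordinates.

(3258, 2673)

5943/4009 > 9/21, so the 9:21 crop keeps the full height 4009 and trims width to 4009 × 9/21 = 1718.14 px.
Left offset = (5943 − 1718.14)/2 = 2112.43 px; top offset = 0.
Lower-right is two-thirds across and two-thirds down within the crop:
x = 2112.43 + 2 × 1718.14/3 ≈ 3258; y = 0.00 + 2 × 4009.00/3 ≈ 2673.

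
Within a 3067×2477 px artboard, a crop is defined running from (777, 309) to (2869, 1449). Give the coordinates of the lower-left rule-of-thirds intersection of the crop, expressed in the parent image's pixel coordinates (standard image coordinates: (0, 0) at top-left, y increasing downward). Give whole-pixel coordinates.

x = 1474 px, y = 1069 px

Crop width = 2869 − 777 = 2092 px; one third is 697.33 px.
Crop height = 1449 − 309 = 1140 px; one third is 380.00 px.
The lower-left point is one-third across and two-thirds down within the crop:
x = 777 + 1 × 697.33 ≈ 1474; y = 309 + 2 × 380.00 ≈ 1069.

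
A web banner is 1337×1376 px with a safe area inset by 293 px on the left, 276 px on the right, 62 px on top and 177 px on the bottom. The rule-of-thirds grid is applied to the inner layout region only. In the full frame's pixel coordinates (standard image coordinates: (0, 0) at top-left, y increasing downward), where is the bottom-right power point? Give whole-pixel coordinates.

(805, 820)

Content width = 1337 − 293 − 276 = 768 px; content height = 1376 − 62 − 177 = 1137 px.
Bottom-right is two-thirds across and two-thirds down within the inner layout region.
x = 293 + 2 × 768/3 = 293 + 512.00 ≈ 805
y = 62 + 2 × 1137/3 = 62 + 758.00 ≈ 820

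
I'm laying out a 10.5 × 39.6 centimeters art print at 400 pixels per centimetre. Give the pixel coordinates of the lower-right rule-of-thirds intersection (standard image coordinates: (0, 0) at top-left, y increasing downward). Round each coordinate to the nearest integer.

In pixels the canvas is 10.5 × 400 = 4200 wide and 39.6 × 400 = 15840 tall.
The lower-right point is two-thirds across and two-thirds down:
x = 2 × 4200/3 ≈ 2800; y = 2 × 15840/3 ≈ 10560.

x = 2800 px, y = 10560 px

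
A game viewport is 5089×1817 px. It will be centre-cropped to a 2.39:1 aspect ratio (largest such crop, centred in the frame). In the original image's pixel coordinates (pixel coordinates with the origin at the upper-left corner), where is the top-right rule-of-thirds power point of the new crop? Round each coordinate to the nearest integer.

5089/1817 > 2.39/1, so the 2.39:1 crop keeps the full height 1817 and trims width to 1817 × 2.39/1 = 4342.63 px.
Left offset = (5089 − 4342.63)/2 = 373.18 px; top offset = 0.
Top-right is two-thirds across and one-third down within the crop:
x = 373.18 + 2 × 4342.63/3 ≈ 3268; y = 0.00 + 1 × 1817.00/3 ≈ 606.

(3268, 606)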